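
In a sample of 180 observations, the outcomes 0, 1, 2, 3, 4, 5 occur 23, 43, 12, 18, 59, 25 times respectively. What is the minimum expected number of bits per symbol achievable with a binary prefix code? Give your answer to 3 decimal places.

Probabilities are the counts divided by 180.
Repeatedly combine the two least-probable nodes; the expected code length is the sum of the merged weights.
merge 1/15 + 1/10 → 1/6
merge 23/180 + 5/36 → 4/15
merge 1/6 + 43/180 → 73/180
merge 4/15 + 59/180 → 107/180
merge 73/180 + 107/180 → 1
L = 1/6 + 4/15 + 73/180 + 107/180 + 1 = 73/30 ≈ 2.433 bits/symbol.

2.433 bits/symbol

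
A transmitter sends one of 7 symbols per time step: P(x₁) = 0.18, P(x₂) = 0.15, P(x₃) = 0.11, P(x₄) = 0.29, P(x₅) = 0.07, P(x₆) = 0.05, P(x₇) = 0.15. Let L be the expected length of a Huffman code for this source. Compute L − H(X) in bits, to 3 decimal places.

Entropy H = −Σ p log₂ p ≈ 2.6192 bits.
Huffman merges: 1/20+7/100→3/25; 11/100+3/25→23/100; 3/20+3/20→3/10; 9/50+23/100→41/100; 29/100+3/10→59/100; 41/100+59/100→1. L = 53/20 ≈ 2.6500.
L − H = 2.6500 − 2.6192 = 0.031 bits.

0.031 bits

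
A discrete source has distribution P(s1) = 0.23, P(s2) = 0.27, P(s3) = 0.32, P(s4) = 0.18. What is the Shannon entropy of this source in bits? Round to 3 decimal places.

H = −Σ pᵢ log₂ pᵢ.
−0.23·log₂(0.23) = 0.4877
−0.27·log₂(0.27) = 0.5100
−0.32·log₂(0.32) = 0.5260
−0.18·log₂(0.18) = 0.4453
Sum ≈ 1.9690 → 1.969 bits.

1.969 bits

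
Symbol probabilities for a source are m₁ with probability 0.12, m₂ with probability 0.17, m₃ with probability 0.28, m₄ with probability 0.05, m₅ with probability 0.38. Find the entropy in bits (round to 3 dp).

2.062 bits

H = −Σ pᵢ log₂ pᵢ.
−0.12·log₂(0.12) = 0.3671
−0.17·log₂(0.17) = 0.4346
−0.28·log₂(0.28) = 0.5142
−0.05·log₂(0.05) = 0.2161
−0.38·log₂(0.38) = 0.5305
Sum ≈ 2.0624 → 2.062 bits.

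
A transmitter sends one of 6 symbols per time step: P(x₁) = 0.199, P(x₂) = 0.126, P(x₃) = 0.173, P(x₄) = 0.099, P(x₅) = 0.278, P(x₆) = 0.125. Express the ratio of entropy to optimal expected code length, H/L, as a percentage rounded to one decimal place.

Entropy H = −Σ p log₂ p ≈ 2.4967 bits.
Huffman merges: 99/1000+1/8→28/125; 63/500+173/1000→299/1000; 199/1000+28/125→423/1000; 139/500+299/1000→577/1000; 423/1000+577/1000→1. L = 2523/1000 ≈ 2.5230.
Efficiency = H/L = 2.4967/2.5230 = 99.0%.

99.0%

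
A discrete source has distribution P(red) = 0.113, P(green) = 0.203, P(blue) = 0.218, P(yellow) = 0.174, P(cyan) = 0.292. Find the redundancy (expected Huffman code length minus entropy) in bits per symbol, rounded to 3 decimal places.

Entropy H = −Σ p log₂ p ≈ 2.2591 bits.
Huffman merges: 113/1000+87/500→287/1000; 203/1000+109/500→421/1000; 287/1000+73/250→579/1000; 421/1000+579/1000→1. L = 2287/1000 ≈ 2.2870.
L − H = 2.2870 − 2.2591 = 0.028 bits.

0.028 bits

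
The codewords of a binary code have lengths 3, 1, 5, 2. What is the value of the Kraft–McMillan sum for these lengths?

0.90625

With common denominator 2^5 = 32: Σ 2^(−ℓᵢ) = 4/32 + 16/32 + 1/32 + 8/32 = 29/32 = 0.90625.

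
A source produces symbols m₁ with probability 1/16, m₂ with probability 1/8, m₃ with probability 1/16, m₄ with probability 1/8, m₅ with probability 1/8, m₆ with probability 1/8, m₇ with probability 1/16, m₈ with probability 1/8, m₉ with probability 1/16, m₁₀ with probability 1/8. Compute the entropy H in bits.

3.25 bits

Each probability is a power of 1/2, so log₂(1/p) is an integer.
H = Σ p·log₂(1/p) = 1/16·4 + 1/8·3 + 1/16·4 + 1/8·3 + 1/8·3 + 1/8·3 + 1/16·4 + 1/8·3 + 1/16·4 + 1/8·3 = 3.25 bits.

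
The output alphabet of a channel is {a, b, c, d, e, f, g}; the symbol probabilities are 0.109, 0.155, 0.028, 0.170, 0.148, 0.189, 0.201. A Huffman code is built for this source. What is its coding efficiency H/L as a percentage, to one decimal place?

Entropy H = −Σ p log₂ p ≈ 2.6719 bits.
Huffman merges: 7/250+109/1000→137/1000; 137/1000+37/250→57/200; 31/200+17/100→13/40; 189/1000+201/1000→39/100; 57/200+13/40→61/100; 39/100+61/100→1. L = 2747/1000 ≈ 2.7470.
Efficiency = H/L = 2.6719/2.7470 = 97.3%.

97.3%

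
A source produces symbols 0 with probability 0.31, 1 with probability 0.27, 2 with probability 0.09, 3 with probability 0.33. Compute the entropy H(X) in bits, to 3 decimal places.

1.874 bits

H = −Σ pᵢ log₂ pᵢ.
−0.31·log₂(0.31) = 0.5238
−0.27·log₂(0.27) = 0.5100
−0.09·log₂(0.09) = 0.3127
−0.33·log₂(0.33) = 0.5278
Sum ≈ 1.8743 → 1.874 bits.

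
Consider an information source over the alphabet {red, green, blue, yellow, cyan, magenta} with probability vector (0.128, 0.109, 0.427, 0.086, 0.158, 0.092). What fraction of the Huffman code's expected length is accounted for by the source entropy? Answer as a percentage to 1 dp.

98.7%

Entropy H = −Σ p log₂ p ≈ 2.2941 bits.
Huffman merges: 43/500+23/250→89/500; 109/1000+16/125→237/1000; 79/500+89/500→42/125; 237/1000+42/125→573/1000; 427/1000+573/1000→1. L = 581/250 ≈ 2.3240.
Efficiency = H/L = 2.2941/2.3240 = 98.7%.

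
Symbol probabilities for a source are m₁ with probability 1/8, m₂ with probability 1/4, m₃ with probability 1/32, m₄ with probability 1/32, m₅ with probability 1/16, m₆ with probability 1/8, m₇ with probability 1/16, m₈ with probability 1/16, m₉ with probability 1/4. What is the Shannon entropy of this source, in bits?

2.8125 bits

Each probability is a power of 1/2, so log₂(1/p) is an integer.
H = Σ p·log₂(1/p) = 1/8·3 + 1/4·2 + 1/32·5 + 1/32·5 + 1/16·4 + 1/8·3 + 1/16·4 + 1/16·4 + 1/4·2 = 2.8125 bits.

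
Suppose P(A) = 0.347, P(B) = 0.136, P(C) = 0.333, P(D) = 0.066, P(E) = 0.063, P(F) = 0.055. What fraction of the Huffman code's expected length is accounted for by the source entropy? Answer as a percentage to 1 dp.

96.3%

Entropy H = −Σ p log₂ p ≈ 2.1898 bits.
Huffman merges: 11/200+63/1000→59/500; 33/500+59/500→23/125; 17/125+23/125→8/25; 8/25+333/1000→653/1000; 347/1000+653/1000→1. L = 91/40 ≈ 2.2750.
Efficiency = H/L = 2.1898/2.2750 = 96.3%.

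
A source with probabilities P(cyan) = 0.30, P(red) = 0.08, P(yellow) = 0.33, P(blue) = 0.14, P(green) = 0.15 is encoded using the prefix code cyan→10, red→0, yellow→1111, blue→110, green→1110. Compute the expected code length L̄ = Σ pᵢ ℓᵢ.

3.02 bits/symbol

L̄ = Σ pᵢ·ℓᵢ = 0.30·2 + 0.08·1 + 0.33·4 + 0.14·3 + 0.15·4 = 3.02 bits/symbol.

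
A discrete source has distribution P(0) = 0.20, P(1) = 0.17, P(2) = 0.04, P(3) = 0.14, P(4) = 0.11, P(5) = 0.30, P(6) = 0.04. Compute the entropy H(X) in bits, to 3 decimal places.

2.539 bits

H = −Σ pᵢ log₂ pᵢ.
−0.20·log₂(0.20) = 0.4644
−0.17·log₂(0.17) = 0.4346
−0.04·log₂(0.04) = 0.1858
−0.14·log₂(0.14) = 0.3971
−0.11·log₂(0.11) = 0.3503
−0.30·log₂(0.30) = 0.5211
−0.04·log₂(0.04) = 0.1858
Sum ≈ 2.5390 → 2.539 bits.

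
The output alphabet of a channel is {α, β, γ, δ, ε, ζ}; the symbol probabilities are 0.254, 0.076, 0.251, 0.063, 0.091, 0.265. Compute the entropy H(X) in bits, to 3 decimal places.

H = −Σ pᵢ log₂ pᵢ.
−0.254·log₂(0.254) = 0.5022
−0.076·log₂(0.076) = 0.2826
−0.251·log₂(0.251) = 0.5006
−0.063·log₂(0.063) = 0.2513
−0.091·log₂(0.091) = 0.3147
−0.265·log₂(0.265) = 0.5077
Sum ≈ 2.3590 → 2.359 bits.

2.359 bits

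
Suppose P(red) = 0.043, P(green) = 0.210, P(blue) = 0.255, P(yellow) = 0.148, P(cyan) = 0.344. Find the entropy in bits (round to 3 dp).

2.108 bits

H = −Σ pᵢ log₂ pᵢ.
−0.043·log₂(0.043) = 0.1952
−0.210·log₂(0.210) = 0.4728
−0.255·log₂(0.255) = 0.5027
−0.148·log₂(0.148) = 0.4079
−0.344·log₂(0.344) = 0.5296
Sum ≈ 2.1083 → 2.108 bits.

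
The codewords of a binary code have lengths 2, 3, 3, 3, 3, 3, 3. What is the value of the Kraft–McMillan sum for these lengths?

1

With common denominator 2^3 = 8: Σ 2^(−ℓᵢ) = 2/8 + 1/8 + 1/8 + 1/8 + 1/8 + 1/8 + 1/8 = 8/8 = 1.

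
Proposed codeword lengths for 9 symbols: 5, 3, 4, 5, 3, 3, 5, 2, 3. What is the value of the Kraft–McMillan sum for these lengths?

With common denominator 2^5 = 32: Σ 2^(−ℓᵢ) = 1/32 + 4/32 + 2/32 + 1/32 + 4/32 + 4/32 + 1/32 + 8/32 + 4/32 = 29/32 = 0.90625.

0.90625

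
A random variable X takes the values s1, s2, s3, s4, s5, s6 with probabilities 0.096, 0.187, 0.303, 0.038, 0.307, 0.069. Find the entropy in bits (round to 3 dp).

H = −Σ pᵢ log₂ pᵢ.
−0.096·log₂(0.096) = 0.3246
−0.187·log₂(0.187) = 0.4523
−0.303·log₂(0.303) = 0.5220
−0.038·log₂(0.038) = 0.1793
−0.307·log₂(0.307) = 0.5230
−0.069·log₂(0.069) = 0.2662
Sum ≈ 2.2673 → 2.267 bits.

2.267 bits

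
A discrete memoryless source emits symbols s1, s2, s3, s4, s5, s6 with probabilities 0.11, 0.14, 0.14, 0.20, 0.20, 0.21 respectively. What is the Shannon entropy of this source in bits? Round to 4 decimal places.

2.5461 bits

H = −Σ pᵢ log₂ pᵢ.
−0.11·log₂(0.11) = 0.3503
−0.14·log₂(0.14) = 0.3971
−0.14·log₂(0.14) = 0.3971
−0.20·log₂(0.20) = 0.4644
−0.20·log₂(0.20) = 0.4644
−0.21·log₂(0.21) = 0.4728
Sum ≈ 2.5461 → 2.5461 bits.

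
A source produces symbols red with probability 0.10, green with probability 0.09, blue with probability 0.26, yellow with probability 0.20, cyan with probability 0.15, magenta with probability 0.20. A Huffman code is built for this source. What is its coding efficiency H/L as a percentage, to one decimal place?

Entropy H = −Σ p log₂ p ≈ 2.4895 bits.
Huffman merges: 9/100+1/10→19/100; 3/20+19/100→17/50; 1/5+1/5→2/5; 13/50+17/50→3/5; 2/5+3/5→1. L = 253/100 ≈ 2.5300.
Efficiency = H/L = 2.4895/2.5300 = 98.4%.

98.4%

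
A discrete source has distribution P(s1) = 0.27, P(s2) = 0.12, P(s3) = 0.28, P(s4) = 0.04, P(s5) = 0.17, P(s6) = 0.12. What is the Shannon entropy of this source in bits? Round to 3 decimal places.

2.379 bits

H = −Σ pᵢ log₂ pᵢ.
−0.27·log₂(0.27) = 0.5100
−0.12·log₂(0.12) = 0.3671
−0.28·log₂(0.28) = 0.5142
−0.04·log₂(0.04) = 0.1858
−0.17·log₂(0.17) = 0.4346
−0.12·log₂(0.12) = 0.3671
Sum ≈ 2.3787 → 2.379 bits.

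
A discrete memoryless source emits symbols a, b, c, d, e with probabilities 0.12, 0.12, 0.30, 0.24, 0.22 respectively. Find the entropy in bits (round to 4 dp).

2.2299 bits

H = −Σ pᵢ log₂ pᵢ.
−0.12·log₂(0.12) = 0.3671
−0.12·log₂(0.12) = 0.3671
−0.30·log₂(0.30) = 0.5211
−0.24·log₂(0.24) = 0.4941
−0.22·log₂(0.22) = 0.4806
Sum ≈ 2.2299 → 2.2299 bits.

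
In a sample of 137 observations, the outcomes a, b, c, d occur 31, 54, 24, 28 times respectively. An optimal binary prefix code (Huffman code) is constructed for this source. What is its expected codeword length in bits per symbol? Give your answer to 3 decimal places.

Probabilities are the counts divided by 137.
Repeatedly combine the two least-probable nodes; the expected code length is the sum of the merged weights.
merge 24/137 + 28/137 → 52/137
merge 31/137 + 52/137 → 83/137
merge 54/137 + 83/137 → 1
L = 52/137 + 83/137 + 1 = 272/137 ≈ 1.985 bits/symbol.

1.985 bits/symbol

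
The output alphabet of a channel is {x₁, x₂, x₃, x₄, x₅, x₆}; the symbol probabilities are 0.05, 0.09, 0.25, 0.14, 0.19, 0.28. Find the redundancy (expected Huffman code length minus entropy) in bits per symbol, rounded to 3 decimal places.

0.025 bits

Entropy H = −Σ p log₂ p ≈ 2.3953 bits.
Huffman merges: 1/20+9/100→7/50; 7/50+7/50→7/25; 19/100+1/4→11/25; 7/25+7/25→14/25; 11/25+14/25→1. L = 121/50 ≈ 2.4200.
L − H = 2.4200 − 2.3953 = 0.025 bits.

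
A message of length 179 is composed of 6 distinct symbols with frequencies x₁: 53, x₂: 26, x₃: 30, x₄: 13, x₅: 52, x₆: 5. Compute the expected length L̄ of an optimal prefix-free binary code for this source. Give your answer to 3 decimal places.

Probabilities are the counts divided by 179.
Repeatedly combine the two least-probable nodes; the expected code length is the sum of the merged weights.
merge 5/179 + 13/179 → 18/179
merge 18/179 + 26/179 → 44/179
merge 30/179 + 44/179 → 74/179
merge 52/179 + 53/179 → 105/179
merge 74/179 + 105/179 → 1
L = 18/179 + 44/179 + 74/179 + 105/179 + 1 = 420/179 ≈ 2.346 bits/symbol.

2.346 bits/symbol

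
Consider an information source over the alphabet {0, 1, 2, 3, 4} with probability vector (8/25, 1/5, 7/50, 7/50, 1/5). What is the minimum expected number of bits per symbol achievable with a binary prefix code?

2.28 bits/symbol

Repeatedly combine the two least-probable nodes; the expected code length is the sum of the merged weights.
merge 7/50 + 7/50 → 7/25
merge 1/5 + 1/5 → 2/5
merge 7/25 + 8/25 → 3/5
merge 2/5 + 3/5 → 1
L = 7/25 + 2/5 + 3/5 + 1 = 57/25 = 2.28 bits/symbol.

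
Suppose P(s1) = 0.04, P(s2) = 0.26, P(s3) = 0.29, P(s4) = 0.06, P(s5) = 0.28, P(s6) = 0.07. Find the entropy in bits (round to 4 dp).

H = −Σ pᵢ log₂ pᵢ.
−0.04·log₂(0.04) = 0.1858
−0.26·log₂(0.26) = 0.5053
−0.29·log₂(0.29) = 0.5179
−0.06·log₂(0.06) = 0.2435
−0.28·log₂(0.28) = 0.5142
−0.07·log₂(0.07) = 0.2686
Sum ≈ 2.2353 → 2.2353 bits.

2.2353 bits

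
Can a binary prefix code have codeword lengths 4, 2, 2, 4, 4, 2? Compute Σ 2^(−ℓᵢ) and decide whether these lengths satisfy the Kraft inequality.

0.9375; yes

With common denominator 2^4 = 16: Σ 2^(−ℓᵢ) = 1/16 + 4/16 + 4/16 + 1/16 + 1/16 + 4/16 = 15/16 = 0.9375.
Kraft's inequality requires Σ ≤ 1; here Σ = 0.9375 ≤ 1, so such a prefix code exists.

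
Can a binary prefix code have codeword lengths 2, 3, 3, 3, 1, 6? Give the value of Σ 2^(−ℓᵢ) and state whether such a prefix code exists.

With common denominator 2^6 = 64: Σ 2^(−ℓᵢ) = 16/64 + 8/64 + 8/64 + 8/64 + 32/64 + 1/64 = 73/64 = 1.140625.
Kraft's inequality requires Σ ≤ 1; here Σ = 1.140625 > 1, so no such prefix code exists.

1.140625; no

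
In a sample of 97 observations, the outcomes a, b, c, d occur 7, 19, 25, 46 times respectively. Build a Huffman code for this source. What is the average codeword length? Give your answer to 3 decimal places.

1.794 bits/symbol

Probabilities are the counts divided by 97.
Repeatedly combine the two least-probable nodes; the expected code length is the sum of the merged weights.
merge 7/97 + 19/97 → 26/97
merge 25/97 + 26/97 → 51/97
merge 46/97 + 51/97 → 1
L = 26/97 + 51/97 + 1 = 174/97 ≈ 1.794 bits/symbol.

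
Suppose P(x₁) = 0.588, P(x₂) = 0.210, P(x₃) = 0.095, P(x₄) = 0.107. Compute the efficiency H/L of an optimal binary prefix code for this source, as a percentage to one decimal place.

Entropy H = −Σ p log₂ p ≈ 1.5909 bits.
Huffman merges: 19/200+107/1000→101/500; 101/500+21/100→103/250; 103/250+147/250→1. L = 807/500 ≈ 1.6140.
Efficiency = H/L = 1.5909/1.6140 = 98.6%.

98.6%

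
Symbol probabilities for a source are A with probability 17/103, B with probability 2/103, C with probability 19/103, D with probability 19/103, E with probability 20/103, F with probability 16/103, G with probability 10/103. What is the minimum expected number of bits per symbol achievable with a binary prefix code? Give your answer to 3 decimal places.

2.738 bits/symbol

Repeatedly combine the two least-probable nodes; the expected code length is the sum of the merged weights.
merge 2/103 + 10/103 → 12/103
merge 12/103 + 16/103 → 28/103
merge 17/103 + 19/103 → 36/103
merge 19/103 + 20/103 → 39/103
merge 28/103 + 36/103 → 64/103
merge 39/103 + 64/103 → 1
L = 12/103 + 28/103 + 36/103 + 39/103 + 64/103 + 1 = 282/103 ≈ 2.738 bits/symbol.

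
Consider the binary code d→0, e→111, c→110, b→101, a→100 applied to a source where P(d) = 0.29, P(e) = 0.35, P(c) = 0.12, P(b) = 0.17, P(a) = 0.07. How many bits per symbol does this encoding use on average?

2.42 bits/symbol

L̄ = Σ pᵢ·ℓᵢ = 0.29·1 + 0.35·3 + 0.12·3 + 0.17·3 + 0.07·3 = 2.42 bits/symbol.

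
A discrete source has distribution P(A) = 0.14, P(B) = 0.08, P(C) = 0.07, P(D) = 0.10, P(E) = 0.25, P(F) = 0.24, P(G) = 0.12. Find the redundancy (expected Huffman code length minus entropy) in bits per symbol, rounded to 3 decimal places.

0.009 bits

Entropy H = −Σ p log₂ p ≈ 2.6506 bits.
Huffman merges: 7/100+2/25→3/20; 1/10+3/25→11/50; 7/50+3/20→29/100; 11/50+6/25→23/50; 1/4+29/100→27/50; 23/50+27/50→1. L = 133/50 ≈ 2.6600.
L − H = 2.6600 − 2.6506 = 0.009 bits.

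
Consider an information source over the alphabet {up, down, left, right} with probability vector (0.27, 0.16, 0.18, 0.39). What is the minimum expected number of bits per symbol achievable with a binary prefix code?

Repeatedly combine the two least-probable nodes; the expected code length is the sum of the merged weights.
merge 4/25 + 9/50 → 17/50
merge 27/100 + 17/50 → 61/100
merge 39/100 + 61/100 → 1
L = 17/50 + 61/100 + 1 = 39/20 = 1.95 bits/symbol.

1.95 bits/symbol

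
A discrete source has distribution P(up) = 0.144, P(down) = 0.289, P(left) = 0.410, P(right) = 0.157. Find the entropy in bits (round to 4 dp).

1.8669 bits

H = −Σ pᵢ log₂ pᵢ.
−0.144·log₂(0.144) = 0.4026
−0.289·log₂(0.289) = 0.5176
−0.410·log₂(0.410) = 0.5274
−0.157·log₂(0.157) = 0.4194
Sum ≈ 1.8669 → 1.8669 bits.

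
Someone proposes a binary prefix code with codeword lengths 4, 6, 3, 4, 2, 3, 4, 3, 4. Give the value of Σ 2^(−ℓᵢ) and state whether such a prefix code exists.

With common denominator 2^6 = 64: Σ 2^(−ℓᵢ) = 4/64 + 1/64 + 8/64 + 4/64 + 16/64 + 8/64 + 4/64 + 8/64 + 4/64 = 57/64 = 0.890625.
Kraft's inequality requires Σ ≤ 1; here Σ = 0.890625 ≤ 1, so such a prefix code exists.

0.890625; yes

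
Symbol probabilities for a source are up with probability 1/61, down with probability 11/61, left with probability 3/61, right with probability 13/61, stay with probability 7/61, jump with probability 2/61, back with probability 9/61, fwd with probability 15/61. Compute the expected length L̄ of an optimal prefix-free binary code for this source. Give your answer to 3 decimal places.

Repeatedly combine the two least-probable nodes; the expected code length is the sum of the merged weights.
merge 1/61 + 2/61 → 3/61
merge 3/61 + 3/61 → 6/61
merge 6/61 + 7/61 → 13/61
merge 9/61 + 11/61 → 20/61
merge 13/61 + 13/61 → 26/61
merge 15/61 + 20/61 → 35/61
merge 26/61 + 35/61 → 1
L = 3/61 + 6/61 + 13/61 + 20/61 + 26/61 + 35/61 + 1 = 164/61 ≈ 2.689 bits/symbol.

2.689 bits/symbol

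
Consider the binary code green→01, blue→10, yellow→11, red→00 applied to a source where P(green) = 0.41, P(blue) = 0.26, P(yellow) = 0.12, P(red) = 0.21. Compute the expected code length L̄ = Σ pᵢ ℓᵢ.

L̄ = Σ pᵢ·ℓᵢ = 0.41·2 + 0.26·2 + 0.12·2 + 0.21·2 = 2 bits/symbol.

2 bits/symbol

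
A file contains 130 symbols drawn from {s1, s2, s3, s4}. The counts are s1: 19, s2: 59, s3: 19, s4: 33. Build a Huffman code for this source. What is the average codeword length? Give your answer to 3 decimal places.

1.838 bits/symbol

Probabilities are the counts divided by 130.
Repeatedly combine the two least-probable nodes; the expected code length is the sum of the merged weights.
merge 19/130 + 19/130 → 19/65
merge 33/130 + 19/65 → 71/130
merge 59/130 + 71/130 → 1
L = 19/65 + 71/130 + 1 = 239/130 ≈ 1.838 bits/symbol.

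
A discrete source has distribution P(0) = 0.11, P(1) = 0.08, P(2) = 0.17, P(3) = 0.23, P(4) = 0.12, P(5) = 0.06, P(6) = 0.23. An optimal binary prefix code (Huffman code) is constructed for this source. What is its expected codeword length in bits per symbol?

Repeatedly combine the two least-probable nodes; the expected code length is the sum of the merged weights.
merge 3/50 + 2/25 → 7/50
merge 11/100 + 3/25 → 23/100
merge 7/50 + 17/100 → 31/100
merge 23/100 + 23/100 → 23/50
merge 23/100 + 31/100 → 27/50
merge 23/50 + 27/50 → 1
L = 7/50 + 23/100 + 31/100 + 23/50 + 27/50 + 1 = 67/25 = 2.68 bits/symbol.

2.68 bits/symbol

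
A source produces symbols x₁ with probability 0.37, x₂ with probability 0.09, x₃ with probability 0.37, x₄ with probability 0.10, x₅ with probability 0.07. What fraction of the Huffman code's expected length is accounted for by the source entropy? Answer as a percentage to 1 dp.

96.3%

Entropy H = −Σ p log₂ p ≈ 1.9749 bits.
Huffman merges: 7/100+9/100→4/25; 1/10+4/25→13/50; 13/50+37/100→63/100; 37/100+63/100→1. L = 41/20 ≈ 2.0500.
Efficiency = H/L = 1.9749/2.0500 = 96.3%.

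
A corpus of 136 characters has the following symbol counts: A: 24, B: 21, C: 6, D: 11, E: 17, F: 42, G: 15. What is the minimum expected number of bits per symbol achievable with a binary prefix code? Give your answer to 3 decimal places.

2.640 bits/symbol

Probabilities are the counts divided by 136.
Repeatedly combine the two least-probable nodes; the expected code length is the sum of the merged weights.
merge 3/68 + 11/136 → 1/8
merge 15/136 + 1/8 → 4/17
merge 1/8 + 21/136 → 19/68
merge 3/17 + 4/17 → 7/17
merge 19/68 + 21/68 → 10/17
merge 7/17 + 10/17 → 1
L = 1/8 + 4/17 + 19/68 + 7/17 + 10/17 + 1 = 359/136 ≈ 2.640 bits/symbol.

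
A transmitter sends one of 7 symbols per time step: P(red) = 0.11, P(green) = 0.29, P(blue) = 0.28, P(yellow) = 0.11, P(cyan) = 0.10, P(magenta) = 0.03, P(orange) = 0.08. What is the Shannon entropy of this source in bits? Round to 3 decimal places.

H = −Σ pᵢ log₂ pᵢ.
−0.11·log₂(0.11) = 0.3503
−0.29·log₂(0.29) = 0.5179
−0.28·log₂(0.28) = 0.5142
−0.11·log₂(0.11) = 0.3503
−0.10·log₂(0.10) = 0.3322
−0.03·log₂(0.03) = 0.1518
−0.08·log₂(0.08) = 0.2915
Sum ≈ 2.5082 → 2.508 bits.

2.508 bits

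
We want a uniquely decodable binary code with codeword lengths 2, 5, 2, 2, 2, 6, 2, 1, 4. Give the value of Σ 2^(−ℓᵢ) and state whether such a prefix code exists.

1.859375; no

With common denominator 2^6 = 64: Σ 2^(−ℓᵢ) = 16/64 + 2/64 + 16/64 + 16/64 + 16/64 + 1/64 + 16/64 + 32/64 + 4/64 = 119/64 = 1.859375.
Kraft's inequality requires Σ ≤ 1; here Σ = 1.859375 > 1, so no such prefix code exists.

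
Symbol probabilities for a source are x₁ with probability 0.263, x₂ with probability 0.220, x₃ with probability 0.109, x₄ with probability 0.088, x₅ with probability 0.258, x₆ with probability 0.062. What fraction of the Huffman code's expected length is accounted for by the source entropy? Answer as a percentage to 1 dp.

99.5%

Entropy H = −Σ p log₂ p ≈ 2.3974 bits.
Huffman merges: 31/500+11/125→3/20; 109/1000+3/20→259/1000; 11/50+129/500→239/500; 259/1000+263/1000→261/500; 239/500+261/500→1. L = 2409/1000 ≈ 2.4090.
Efficiency = H/L = 2.3974/2.4090 = 99.5%.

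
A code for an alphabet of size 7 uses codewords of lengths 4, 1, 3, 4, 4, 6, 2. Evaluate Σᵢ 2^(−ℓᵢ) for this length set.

1.078125

With common denominator 2^6 = 64: Σ 2^(−ℓᵢ) = 4/64 + 32/64 + 8/64 + 4/64 + 4/64 + 1/64 + 16/64 = 69/64 = 1.078125.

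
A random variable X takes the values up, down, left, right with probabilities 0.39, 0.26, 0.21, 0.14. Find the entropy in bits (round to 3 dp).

1.905 bits

H = −Σ pᵢ log₂ pᵢ.
−0.39·log₂(0.39) = 0.5298
−0.26·log₂(0.26) = 0.5053
−0.21·log₂(0.21) = 0.4728
−0.14·log₂(0.14) = 0.3971
Sum ≈ 1.9050 → 1.905 bits.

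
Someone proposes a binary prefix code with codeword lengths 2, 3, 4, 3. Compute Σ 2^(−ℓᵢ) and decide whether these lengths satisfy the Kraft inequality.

With common denominator 2^4 = 16: Σ 2^(−ℓᵢ) = 4/16 + 2/16 + 1/16 + 2/16 = 9/16 = 0.5625.
Kraft's inequality requires Σ ≤ 1; here Σ = 0.5625 ≤ 1, so such a prefix code exists.

0.5625; yes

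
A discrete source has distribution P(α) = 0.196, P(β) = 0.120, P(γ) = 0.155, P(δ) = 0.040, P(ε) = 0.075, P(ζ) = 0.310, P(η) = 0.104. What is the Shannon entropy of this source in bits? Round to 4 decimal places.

2.5742 bits

H = −Σ pᵢ log₂ pᵢ.
−0.196·log₂(0.196) = 0.4608
−0.120·log₂(0.120) = 0.3671
−0.155·log₂(0.155) = 0.4169
−0.040·log₂(0.040) = 0.1858
−0.075·log₂(0.075) = 0.2803
−0.310·log₂(0.310) = 0.5238
−0.104·log₂(0.104) = 0.3396
Sum ≈ 2.5742 → 2.5742 bits.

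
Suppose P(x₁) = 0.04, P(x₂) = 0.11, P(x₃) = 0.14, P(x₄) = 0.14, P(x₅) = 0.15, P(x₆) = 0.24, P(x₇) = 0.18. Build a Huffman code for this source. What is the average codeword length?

Repeatedly combine the two least-probable nodes; the expected code length is the sum of the merged weights.
merge 1/25 + 11/100 → 3/20
merge 7/50 + 7/50 → 7/25
merge 3/20 + 3/20 → 3/10
merge 9/50 + 6/25 → 21/50
merge 7/25 + 3/10 → 29/50
merge 21/50 + 29/50 → 1
L = 3/20 + 7/25 + 3/10 + 21/50 + 29/50 + 1 = 273/100 = 2.73 bits/symbol.

2.73 bits/symbol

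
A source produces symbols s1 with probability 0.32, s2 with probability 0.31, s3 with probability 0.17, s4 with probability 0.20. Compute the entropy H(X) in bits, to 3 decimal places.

H = −Σ pᵢ log₂ pᵢ.
−0.32·log₂(0.32) = 0.5260
−0.31·log₂(0.31) = 0.5238
−0.17·log₂(0.17) = 0.4346
−0.20·log₂(0.20) = 0.4644
Sum ≈ 1.9488 → 1.949 bits.

1.949 bits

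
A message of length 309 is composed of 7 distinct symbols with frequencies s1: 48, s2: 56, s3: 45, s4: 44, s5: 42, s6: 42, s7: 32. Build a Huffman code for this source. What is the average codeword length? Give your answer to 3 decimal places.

Probabilities are the counts divided by 309.
Repeatedly combine the two least-probable nodes; the expected code length is the sum of the merged weights.
merge 32/309 + 14/103 → 74/309
merge 14/103 + 44/309 → 86/309
merge 15/103 + 16/103 → 31/103
merge 56/309 + 74/309 → 130/309
merge 86/309 + 31/103 → 179/309
merge 130/309 + 179/309 → 1
L = 74/309 + 86/309 + 31/103 + 130/309 + 179/309 + 1 = 871/309 ≈ 2.819 bits/symbol.

2.819 bits/symbol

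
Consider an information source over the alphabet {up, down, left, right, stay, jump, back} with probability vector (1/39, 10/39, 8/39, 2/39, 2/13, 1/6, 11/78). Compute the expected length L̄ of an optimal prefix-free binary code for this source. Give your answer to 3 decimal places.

2.615 bits/symbol

Repeatedly combine the two least-probable nodes; the expected code length is the sum of the merged weights.
merge 1/39 + 2/39 → 1/13
merge 1/13 + 11/78 → 17/78
merge 2/13 + 1/6 → 25/78
merge 8/39 + 17/78 → 11/26
merge 10/39 + 25/78 → 15/26
merge 11/26 + 15/26 → 1
L = 1/13 + 17/78 + 25/78 + 11/26 + 15/26 + 1 = 34/13 ≈ 2.615 bits/symbol.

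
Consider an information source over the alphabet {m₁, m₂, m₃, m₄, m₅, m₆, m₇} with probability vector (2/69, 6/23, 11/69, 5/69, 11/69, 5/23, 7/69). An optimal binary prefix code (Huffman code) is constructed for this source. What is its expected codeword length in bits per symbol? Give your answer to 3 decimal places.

2.623 bits/symbol

Repeatedly combine the two least-probable nodes; the expected code length is the sum of the merged weights.
merge 2/69 + 5/69 → 7/69
merge 7/69 + 7/69 → 14/69
merge 11/69 + 11/69 → 22/69
merge 14/69 + 5/23 → 29/69
merge 6/23 + 22/69 → 40/69
merge 29/69 + 40/69 → 1
L = 7/69 + 14/69 + 22/69 + 29/69 + 40/69 + 1 = 181/69 ≈ 2.623 bits/symbol.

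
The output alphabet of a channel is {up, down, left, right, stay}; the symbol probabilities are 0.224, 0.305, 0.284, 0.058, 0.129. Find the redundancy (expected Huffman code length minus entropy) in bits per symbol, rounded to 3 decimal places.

Entropy H = −Σ p log₂ p ≈ 2.1411 bits.
Huffman merges: 29/500+129/1000→187/1000; 187/1000+28/125→411/1000; 71/250+61/200→589/1000; 411/1000+589/1000→1. L = 2187/1000 ≈ 2.1870.
L − H = 2.1870 − 2.1411 = 0.046 bits.

0.046 bits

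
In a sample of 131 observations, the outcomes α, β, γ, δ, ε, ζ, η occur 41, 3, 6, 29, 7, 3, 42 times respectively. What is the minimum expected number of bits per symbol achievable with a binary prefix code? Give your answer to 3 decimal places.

2.282 bits/symbol

Probabilities are the counts divided by 131.
Repeatedly combine the two least-probable nodes; the expected code length is the sum of the merged weights.
merge 3/131 + 3/131 → 6/131
merge 6/131 + 6/131 → 12/131
merge 7/131 + 12/131 → 19/131
merge 19/131 + 29/131 → 48/131
merge 41/131 + 42/131 → 83/131
merge 48/131 + 83/131 → 1
L = 6/131 + 12/131 + 19/131 + 48/131 + 83/131 + 1 = 299/131 ≈ 2.282 bits/symbol.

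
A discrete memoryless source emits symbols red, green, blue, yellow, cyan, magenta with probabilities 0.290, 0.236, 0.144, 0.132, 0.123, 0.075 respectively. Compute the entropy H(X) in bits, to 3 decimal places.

2.450 bits

H = −Σ pᵢ log₂ pᵢ.
−0.290·log₂(0.290) = 0.5179
−0.236·log₂(0.236) = 0.4916
−0.144·log₂(0.144) = 0.4026
−0.132·log₂(0.132) = 0.3856
−0.123·log₂(0.123) = 0.3719
−0.075·log₂(0.075) = 0.2803
Sum ≈ 2.4499 → 2.450 bits.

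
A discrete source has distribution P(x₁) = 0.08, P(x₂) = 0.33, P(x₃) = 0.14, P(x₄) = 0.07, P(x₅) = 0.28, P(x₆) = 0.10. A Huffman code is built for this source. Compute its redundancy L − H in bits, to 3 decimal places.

0.059 bits

Entropy H = −Σ p log₂ p ≈ 2.3314 bits.
Huffman merges: 7/100+2/25→3/20; 1/10+7/50→6/25; 3/20+6/25→39/100; 7/25+33/100→61/100; 39/100+61/100→1. L = 239/100 ≈ 2.3900.
L − H = 2.3900 − 2.3314 = 0.059 bits.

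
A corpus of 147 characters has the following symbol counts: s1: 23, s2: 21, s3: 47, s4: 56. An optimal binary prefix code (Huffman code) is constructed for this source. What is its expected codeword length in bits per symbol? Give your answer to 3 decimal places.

Probabilities are the counts divided by 147.
Repeatedly combine the two least-probable nodes; the expected code length is the sum of the merged weights.
merge 1/7 + 23/147 → 44/147
merge 44/147 + 47/147 → 13/21
merge 8/21 + 13/21 → 1
L = 44/147 + 13/21 + 1 = 94/49 ≈ 1.918 bits/symbol.

1.918 bits/symbol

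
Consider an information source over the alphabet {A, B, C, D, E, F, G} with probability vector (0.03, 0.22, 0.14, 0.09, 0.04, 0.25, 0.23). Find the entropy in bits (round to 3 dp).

H = −Σ pᵢ log₂ pᵢ.
−0.03·log₂(0.03) = 0.1518
−0.22·log₂(0.22) = 0.4806
−0.14·log₂(0.14) = 0.3971
−0.09·log₂(0.09) = 0.3127
−0.04·log₂(0.04) = 0.1858
−0.25·log₂(0.25) = 0.5000
−0.23·log₂(0.23) = 0.4877
Sum ≈ 2.5155 → 2.516 bits.

2.516 bits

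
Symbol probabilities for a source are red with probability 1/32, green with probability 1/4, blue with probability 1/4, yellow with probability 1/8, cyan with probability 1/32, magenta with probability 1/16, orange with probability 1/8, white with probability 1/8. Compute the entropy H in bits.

2.6875 bits

Each probability is a power of 1/2, so log₂(1/p) is an integer.
H = Σ p·log₂(1/p) = 1/32·5 + 1/4·2 + 1/4·2 + 1/8·3 + 1/32·5 + 1/16·4 + 1/8·3 + 1/8·3 = 2.6875 bits.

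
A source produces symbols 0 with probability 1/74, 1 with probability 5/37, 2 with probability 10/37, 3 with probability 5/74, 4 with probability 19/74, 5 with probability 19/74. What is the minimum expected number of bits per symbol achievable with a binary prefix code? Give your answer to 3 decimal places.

Repeatedly combine the two least-probable nodes; the expected code length is the sum of the merged weights.
merge 1/74 + 5/74 → 3/37
merge 3/37 + 5/37 → 8/37
merge 8/37 + 19/74 → 35/74
merge 19/74 + 10/37 → 39/74
merge 35/74 + 39/74 → 1
L = 3/37 + 8/37 + 35/74 + 39/74 + 1 = 85/37 ≈ 2.297 bits/symbol.

2.297 bits/symbol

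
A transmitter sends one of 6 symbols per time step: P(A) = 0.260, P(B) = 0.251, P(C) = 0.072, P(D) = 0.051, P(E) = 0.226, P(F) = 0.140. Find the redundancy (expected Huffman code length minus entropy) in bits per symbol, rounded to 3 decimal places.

0.006 bits

Entropy H = −Σ p log₂ p ≈ 2.3801 bits.
Huffman merges: 51/1000+9/125→123/1000; 123/1000+7/50→263/1000; 113/500+251/1000→477/1000; 13/50+263/1000→523/1000; 477/1000+523/1000→1. L = 1193/500 ≈ 2.3860.
L − H = 2.3860 − 2.3801 = 0.006 bits.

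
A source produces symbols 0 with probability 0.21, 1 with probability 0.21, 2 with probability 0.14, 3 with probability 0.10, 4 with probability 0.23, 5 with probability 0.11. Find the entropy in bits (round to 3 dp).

2.513 bits

H = −Σ pᵢ log₂ pᵢ.
−0.21·log₂(0.21) = 0.4728
−0.21·log₂(0.21) = 0.4728
−0.14·log₂(0.14) = 0.3971
−0.10·log₂(0.10) = 0.3322
−0.23·log₂(0.23) = 0.4877
−0.11·log₂(0.11) = 0.3503
Sum ≈ 2.5129 → 2.513 bits.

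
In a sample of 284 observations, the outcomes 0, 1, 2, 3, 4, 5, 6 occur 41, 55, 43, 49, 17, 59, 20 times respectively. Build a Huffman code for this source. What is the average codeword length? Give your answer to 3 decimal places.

Probabilities are the counts divided by 284.
Repeatedly combine the two least-probable nodes; the expected code length is the sum of the merged weights.
merge 17/284 + 5/71 → 37/284
merge 37/284 + 41/284 → 39/142
merge 43/284 + 49/284 → 23/71
merge 55/284 + 59/284 → 57/142
merge 39/142 + 23/71 → 85/142
merge 57/142 + 85/142 → 1
L = 37/284 + 39/142 + 23/71 + 57/142 + 85/142 + 1 = 775/284 ≈ 2.729 bits/symbol.

2.729 bits/symbol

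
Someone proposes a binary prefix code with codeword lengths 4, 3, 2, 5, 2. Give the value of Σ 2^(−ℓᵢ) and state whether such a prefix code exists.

With common denominator 2^5 = 32: Σ 2^(−ℓᵢ) = 2/32 + 4/32 + 8/32 + 1/32 + 8/32 = 23/32 = 0.71875.
Kraft's inequality requires Σ ≤ 1; here Σ = 0.71875 ≤ 1, so such a prefix code exists.

0.71875; yes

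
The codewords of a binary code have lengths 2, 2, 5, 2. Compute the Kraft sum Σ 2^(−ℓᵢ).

With common denominator 2^5 = 32: Σ 2^(−ℓᵢ) = 8/32 + 8/32 + 1/32 + 8/32 = 25/32 = 0.78125.

0.78125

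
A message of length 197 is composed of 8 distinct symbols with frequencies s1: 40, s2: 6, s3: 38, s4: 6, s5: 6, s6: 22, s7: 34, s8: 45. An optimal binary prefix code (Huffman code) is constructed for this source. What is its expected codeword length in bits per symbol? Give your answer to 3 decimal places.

Probabilities are the counts divided by 197.
Repeatedly combine the two least-probable nodes; the expected code length is the sum of the merged weights.
merge 6/197 + 6/197 → 12/197
merge 6/197 + 12/197 → 18/197
merge 18/197 + 22/197 → 40/197
merge 34/197 + 38/197 → 72/197
merge 40/197 + 40/197 → 80/197
merge 45/197 + 72/197 → 117/197
merge 80/197 + 117/197 → 1
L = 12/197 + 18/197 + 40/197 + 72/197 + 80/197 + 117/197 + 1 = 536/197 ≈ 2.721 bits/symbol.

2.721 bits/symbol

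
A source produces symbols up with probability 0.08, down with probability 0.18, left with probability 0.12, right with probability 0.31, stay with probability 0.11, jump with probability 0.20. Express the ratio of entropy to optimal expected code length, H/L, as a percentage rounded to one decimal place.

98.1%

Entropy H = −Σ p log₂ p ≈ 2.4424 bits.
Huffman merges: 2/25+11/100→19/100; 3/25+9/50→3/10; 19/100+1/5→39/100; 3/10+31/100→61/100; 39/100+61/100→1. L = 249/100 ≈ 2.4900.
Efficiency = H/L = 2.4424/2.4900 = 98.1%.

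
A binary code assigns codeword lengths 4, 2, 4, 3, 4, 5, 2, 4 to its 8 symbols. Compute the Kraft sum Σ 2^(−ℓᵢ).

With common denominator 2^5 = 32: Σ 2^(−ℓᵢ) = 2/32 + 8/32 + 2/32 + 4/32 + 2/32 + 1/32 + 8/32 + 2/32 = 29/32 = 0.90625.

0.90625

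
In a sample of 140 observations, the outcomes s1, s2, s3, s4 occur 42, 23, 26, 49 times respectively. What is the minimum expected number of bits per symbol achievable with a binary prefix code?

Probabilities are the counts divided by 140.
Repeatedly combine the two least-probable nodes; the expected code length is the sum of the merged weights.
merge 23/140 + 13/70 → 7/20
merge 3/10 + 7/20 → 13/20
merge 7/20 + 13/20 → 1
L = 7/20 + 13/20 + 1 = 2 bits/symbol.

2 bits/symbol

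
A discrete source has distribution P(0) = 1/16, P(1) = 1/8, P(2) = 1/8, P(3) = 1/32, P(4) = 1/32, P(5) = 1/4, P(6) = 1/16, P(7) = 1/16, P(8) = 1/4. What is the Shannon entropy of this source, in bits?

2.8125 bits

Each probability is a power of 1/2, so log₂(1/p) is an integer.
H = Σ p·log₂(1/p) = 1/16·4 + 1/8·3 + 1/8·3 + 1/32·5 + 1/32·5 + 1/4·2 + 1/16·4 + 1/16·4 + 1/4·2 = 2.8125 bits.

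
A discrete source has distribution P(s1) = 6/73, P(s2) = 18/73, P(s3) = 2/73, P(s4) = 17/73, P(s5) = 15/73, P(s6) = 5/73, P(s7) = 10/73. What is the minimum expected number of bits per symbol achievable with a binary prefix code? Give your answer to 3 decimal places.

Repeatedly combine the two least-probable nodes; the expected code length is the sum of the merged weights.
merge 2/73 + 5/73 → 7/73
merge 6/73 + 7/73 → 13/73
merge 10/73 + 13/73 → 23/73
merge 15/73 + 17/73 → 32/73
merge 18/73 + 23/73 → 41/73
merge 32/73 + 41/73 → 1
L = 7/73 + 13/73 + 23/73 + 32/73 + 41/73 + 1 = 189/73 ≈ 2.589 bits/symbol.

2.589 bits/symbol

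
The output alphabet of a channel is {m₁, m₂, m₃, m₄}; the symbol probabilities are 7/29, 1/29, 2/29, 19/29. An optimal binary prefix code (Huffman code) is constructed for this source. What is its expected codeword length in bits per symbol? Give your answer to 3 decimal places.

Repeatedly combine the two least-probable nodes; the expected code length is the sum of the merged weights.
merge 1/29 + 2/29 → 3/29
merge 3/29 + 7/29 → 10/29
merge 10/29 + 19/29 → 1
L = 3/29 + 10/29 + 1 = 42/29 ≈ 1.448 bits/symbol.

1.448 bits/symbol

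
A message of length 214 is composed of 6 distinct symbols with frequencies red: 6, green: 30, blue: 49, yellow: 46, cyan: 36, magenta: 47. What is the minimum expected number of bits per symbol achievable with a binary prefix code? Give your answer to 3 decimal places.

Probabilities are the counts divided by 214.
Repeatedly combine the two least-probable nodes; the expected code length is the sum of the merged weights.
merge 3/107 + 15/107 → 18/107
merge 18/107 + 18/107 → 36/107
merge 23/107 + 47/214 → 93/214
merge 49/214 + 36/107 → 121/214
merge 93/214 + 121/214 → 1
L = 18/107 + 36/107 + 93/214 + 121/214 + 1 = 268/107 ≈ 2.505 bits/symbol.

2.505 bits/symbol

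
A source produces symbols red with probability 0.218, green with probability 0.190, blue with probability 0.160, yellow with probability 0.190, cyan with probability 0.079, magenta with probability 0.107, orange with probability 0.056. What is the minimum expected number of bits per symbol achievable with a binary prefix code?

2.727 bits/symbol

Repeatedly combine the two least-probable nodes; the expected code length is the sum of the merged weights.
merge 7/125 + 79/1000 → 27/200
merge 107/1000 + 27/200 → 121/500
merge 4/25 + 19/100 → 7/20
merge 19/100 + 109/500 → 51/125
merge 121/500 + 7/20 → 74/125
merge 51/125 + 74/125 → 1
L = 27/200 + 121/500 + 7/20 + 51/125 + 74/125 + 1 = 2727/1000 = 2.727 bits/symbol.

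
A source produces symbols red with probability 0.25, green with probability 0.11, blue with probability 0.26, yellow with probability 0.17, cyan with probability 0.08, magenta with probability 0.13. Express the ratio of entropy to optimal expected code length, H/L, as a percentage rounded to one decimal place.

Entropy H = −Σ p log₂ p ≈ 2.4643 bits.
Huffman merges: 2/25+11/100→19/100; 13/100+17/100→3/10; 19/100+1/4→11/25; 13/50+3/10→14/25; 11/25+14/25→1. L = 249/100 ≈ 2.4900.
Efficiency = H/L = 2.4643/2.4900 = 99.0%.

99.0%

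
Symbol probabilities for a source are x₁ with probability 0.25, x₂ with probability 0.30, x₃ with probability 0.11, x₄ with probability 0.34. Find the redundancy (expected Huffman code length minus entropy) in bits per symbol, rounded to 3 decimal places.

Entropy H = −Σ p log₂ p ≈ 1.9006 bits.
Huffman merges: 11/100+1/4→9/25; 3/10+17/50→16/25; 9/25+16/25→1. L = 2 ≈ 2.0000.
L − H = 2.0000 − 1.9006 = 0.099 bits.

0.099 bits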